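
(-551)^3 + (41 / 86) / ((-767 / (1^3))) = -11034397168303 / 65962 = -167284151.00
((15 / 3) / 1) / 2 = 5 / 2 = 2.50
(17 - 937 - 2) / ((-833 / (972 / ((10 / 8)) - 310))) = 307948 / 595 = 517.56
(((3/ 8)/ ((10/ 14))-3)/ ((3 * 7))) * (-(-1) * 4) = -33/ 70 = -0.47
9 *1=9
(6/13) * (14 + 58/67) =5976/871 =6.86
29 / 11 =2.64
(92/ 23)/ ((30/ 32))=64/ 15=4.27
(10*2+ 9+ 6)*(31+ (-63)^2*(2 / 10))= 28868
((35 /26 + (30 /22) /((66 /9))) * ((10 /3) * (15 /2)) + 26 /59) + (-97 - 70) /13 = 2403435 /92807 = 25.90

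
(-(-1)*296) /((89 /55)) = 16280 /89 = 182.92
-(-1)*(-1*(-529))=529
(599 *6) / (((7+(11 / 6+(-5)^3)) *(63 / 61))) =-146156 / 4879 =-29.96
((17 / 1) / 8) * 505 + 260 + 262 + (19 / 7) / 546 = 24386347 / 15288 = 1595.13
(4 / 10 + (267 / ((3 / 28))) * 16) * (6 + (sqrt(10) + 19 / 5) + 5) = 199362 * sqrt(10) / 5 + 14752788 / 25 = 716199.12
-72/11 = -6.55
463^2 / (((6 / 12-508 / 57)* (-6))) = 4073011 / 959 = 4247.14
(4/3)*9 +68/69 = 896/69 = 12.99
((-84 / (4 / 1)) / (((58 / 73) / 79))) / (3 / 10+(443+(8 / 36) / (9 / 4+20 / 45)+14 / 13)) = -254526545 / 54178119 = -4.70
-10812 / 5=-2162.40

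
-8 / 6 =-4 / 3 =-1.33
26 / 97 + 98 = 9532 / 97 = 98.27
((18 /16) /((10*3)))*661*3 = 5949 /80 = 74.36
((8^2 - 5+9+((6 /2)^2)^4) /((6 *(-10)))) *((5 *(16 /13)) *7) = -185612 /39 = -4759.28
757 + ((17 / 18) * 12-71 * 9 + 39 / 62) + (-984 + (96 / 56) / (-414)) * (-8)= 79875919 / 9982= 8002.00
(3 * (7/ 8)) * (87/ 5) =1827/ 40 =45.68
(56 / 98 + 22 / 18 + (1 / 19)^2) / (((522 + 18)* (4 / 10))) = 5107 / 614061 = 0.01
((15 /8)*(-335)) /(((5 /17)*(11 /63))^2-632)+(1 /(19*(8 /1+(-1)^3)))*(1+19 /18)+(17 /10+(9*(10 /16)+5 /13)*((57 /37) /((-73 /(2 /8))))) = 13053459261316786789 /4875018602644401120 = 2.68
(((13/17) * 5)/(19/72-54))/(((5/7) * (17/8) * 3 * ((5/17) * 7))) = -0.01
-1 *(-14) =14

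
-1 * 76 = -76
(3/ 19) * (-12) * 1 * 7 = -252/ 19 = -13.26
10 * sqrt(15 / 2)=5 * sqrt(30)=27.39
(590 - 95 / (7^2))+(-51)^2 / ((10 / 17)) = 2454783 / 490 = 5009.76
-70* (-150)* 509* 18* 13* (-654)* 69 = -56435162238000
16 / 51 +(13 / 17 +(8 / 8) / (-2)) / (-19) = 581 / 1938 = 0.30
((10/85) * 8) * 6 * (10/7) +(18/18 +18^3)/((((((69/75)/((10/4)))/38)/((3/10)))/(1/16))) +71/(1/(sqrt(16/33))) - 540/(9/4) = 284 * sqrt(33)/33 +968817375/87584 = 11111.02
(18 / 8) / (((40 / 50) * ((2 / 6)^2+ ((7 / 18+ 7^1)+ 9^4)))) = 15 / 35032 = 0.00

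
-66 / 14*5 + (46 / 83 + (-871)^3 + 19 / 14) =-767822098551 / 1162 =-660776332.66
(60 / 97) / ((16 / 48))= 180 / 97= 1.86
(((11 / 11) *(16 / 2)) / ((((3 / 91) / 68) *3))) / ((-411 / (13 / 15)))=-643552 / 55485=-11.60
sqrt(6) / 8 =0.31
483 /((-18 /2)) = -161 /3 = -53.67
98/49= 2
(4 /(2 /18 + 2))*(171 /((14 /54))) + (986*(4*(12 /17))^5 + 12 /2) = 104184560598 /584647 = 178200.80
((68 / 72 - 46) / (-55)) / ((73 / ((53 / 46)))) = 42983 / 3324420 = 0.01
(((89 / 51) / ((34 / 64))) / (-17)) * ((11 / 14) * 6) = -31328 / 34391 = -0.91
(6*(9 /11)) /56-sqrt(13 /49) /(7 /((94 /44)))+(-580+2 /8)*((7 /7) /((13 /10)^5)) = -17846275089 /114358244-47*sqrt(13) /1078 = -156.21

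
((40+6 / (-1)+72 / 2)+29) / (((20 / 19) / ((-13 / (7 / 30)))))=-73359 / 14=-5239.93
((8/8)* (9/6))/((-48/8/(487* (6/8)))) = -1461/16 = -91.31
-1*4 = -4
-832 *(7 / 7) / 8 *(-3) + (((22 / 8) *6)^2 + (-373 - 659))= -1791 / 4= -447.75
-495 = -495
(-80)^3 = -512000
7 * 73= 511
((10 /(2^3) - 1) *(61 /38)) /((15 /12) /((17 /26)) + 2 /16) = 1037 /5263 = 0.20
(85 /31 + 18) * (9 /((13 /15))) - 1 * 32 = 73909 /403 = 183.40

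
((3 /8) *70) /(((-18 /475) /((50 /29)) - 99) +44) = -1246875 /2613544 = -0.48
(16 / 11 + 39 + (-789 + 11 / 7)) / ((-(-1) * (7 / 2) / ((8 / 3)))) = -920272 / 1617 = -569.12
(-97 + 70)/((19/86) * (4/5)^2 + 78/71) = -2060775/94642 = -21.77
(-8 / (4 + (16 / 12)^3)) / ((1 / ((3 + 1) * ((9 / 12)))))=-162 / 43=-3.77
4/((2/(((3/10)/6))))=1/10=0.10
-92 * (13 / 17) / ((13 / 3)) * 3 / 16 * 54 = -5589 / 34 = -164.38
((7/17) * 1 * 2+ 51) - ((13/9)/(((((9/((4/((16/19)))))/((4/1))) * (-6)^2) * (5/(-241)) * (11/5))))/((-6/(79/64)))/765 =488310057047/9422645760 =51.82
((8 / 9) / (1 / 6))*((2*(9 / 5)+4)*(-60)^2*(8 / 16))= 72960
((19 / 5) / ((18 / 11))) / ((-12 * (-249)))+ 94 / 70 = 2529311 / 1882440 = 1.34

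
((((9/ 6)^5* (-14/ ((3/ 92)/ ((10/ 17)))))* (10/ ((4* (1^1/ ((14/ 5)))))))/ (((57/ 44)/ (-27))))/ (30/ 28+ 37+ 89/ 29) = 36691896780/ 5395069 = 6801.01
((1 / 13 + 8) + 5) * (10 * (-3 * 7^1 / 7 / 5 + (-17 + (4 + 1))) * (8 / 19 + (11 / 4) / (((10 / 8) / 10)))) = -9124920 / 247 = -36943.00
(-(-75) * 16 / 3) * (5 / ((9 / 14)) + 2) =35200 / 9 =3911.11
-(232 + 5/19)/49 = -4413/931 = -4.74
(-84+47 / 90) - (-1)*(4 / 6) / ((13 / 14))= -96829 / 1170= -82.76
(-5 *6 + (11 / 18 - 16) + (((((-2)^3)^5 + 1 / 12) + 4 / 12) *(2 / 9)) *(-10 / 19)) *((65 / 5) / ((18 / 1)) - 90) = -6244064387 / 18468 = -338101.82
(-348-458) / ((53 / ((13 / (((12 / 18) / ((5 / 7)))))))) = -78585 / 371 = -211.82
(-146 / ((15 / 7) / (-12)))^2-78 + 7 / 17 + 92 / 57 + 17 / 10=32383761287 / 48450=668395.49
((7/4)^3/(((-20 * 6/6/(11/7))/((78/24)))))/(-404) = 7007/2068480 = 0.00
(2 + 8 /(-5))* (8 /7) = 16 /35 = 0.46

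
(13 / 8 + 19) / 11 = 15 / 8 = 1.88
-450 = -450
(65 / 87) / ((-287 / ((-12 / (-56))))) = -65 / 116522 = -0.00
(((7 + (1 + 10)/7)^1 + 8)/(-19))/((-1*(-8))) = -29/266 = -0.11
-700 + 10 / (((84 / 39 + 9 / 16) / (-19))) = -87004 / 113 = -769.95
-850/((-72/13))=5525/36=153.47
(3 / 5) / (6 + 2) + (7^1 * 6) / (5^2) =351 / 200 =1.76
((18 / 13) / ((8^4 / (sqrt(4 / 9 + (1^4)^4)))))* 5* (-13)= -15* sqrt(13) / 2048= -0.03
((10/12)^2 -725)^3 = -17728539171875/46656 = -379984121.48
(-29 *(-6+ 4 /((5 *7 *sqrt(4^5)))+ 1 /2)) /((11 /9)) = 401679 /3080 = 130.42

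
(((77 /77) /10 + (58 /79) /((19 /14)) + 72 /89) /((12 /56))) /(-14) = -645663 /1335890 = -0.48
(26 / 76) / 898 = 13 / 34124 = 0.00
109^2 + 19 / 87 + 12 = 1034710 / 87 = 11893.22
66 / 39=22 / 13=1.69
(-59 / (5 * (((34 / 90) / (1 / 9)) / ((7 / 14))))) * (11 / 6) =-649 / 204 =-3.18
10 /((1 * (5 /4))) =8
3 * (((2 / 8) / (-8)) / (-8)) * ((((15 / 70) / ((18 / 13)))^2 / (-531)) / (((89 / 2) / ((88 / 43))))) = -1859 / 76473379584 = -0.00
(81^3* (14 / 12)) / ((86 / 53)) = 382101.96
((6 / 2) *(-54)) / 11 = -162 / 11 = -14.73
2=2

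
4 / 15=0.27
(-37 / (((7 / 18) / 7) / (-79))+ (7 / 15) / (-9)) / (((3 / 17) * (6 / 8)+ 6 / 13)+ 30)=6278948572 / 3651075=1719.75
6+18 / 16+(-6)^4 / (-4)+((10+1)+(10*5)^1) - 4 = -2079 / 8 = -259.88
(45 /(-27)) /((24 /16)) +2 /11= -92 /99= -0.93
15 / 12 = 5 / 4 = 1.25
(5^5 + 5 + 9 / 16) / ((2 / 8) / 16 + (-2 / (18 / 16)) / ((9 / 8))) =-16228836 / 8111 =-2000.84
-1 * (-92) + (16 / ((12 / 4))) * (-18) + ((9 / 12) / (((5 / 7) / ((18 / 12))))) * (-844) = -13333 / 10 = -1333.30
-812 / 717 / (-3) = 812 / 2151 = 0.38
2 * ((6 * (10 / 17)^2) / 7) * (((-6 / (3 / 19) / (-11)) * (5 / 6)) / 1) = 38000 / 22253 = 1.71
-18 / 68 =-9 / 34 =-0.26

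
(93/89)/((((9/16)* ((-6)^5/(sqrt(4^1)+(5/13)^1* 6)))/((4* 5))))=-17360/843453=-0.02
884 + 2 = 886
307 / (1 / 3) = 921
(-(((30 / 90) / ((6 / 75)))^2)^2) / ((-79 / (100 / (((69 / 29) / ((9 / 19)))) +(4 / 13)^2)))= 144266796875 / 1890341388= 76.32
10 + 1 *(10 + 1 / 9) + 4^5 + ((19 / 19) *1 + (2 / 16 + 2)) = 75401 / 72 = 1047.24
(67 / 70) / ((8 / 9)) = 603 / 560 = 1.08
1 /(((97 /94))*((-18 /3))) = -47 /291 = -0.16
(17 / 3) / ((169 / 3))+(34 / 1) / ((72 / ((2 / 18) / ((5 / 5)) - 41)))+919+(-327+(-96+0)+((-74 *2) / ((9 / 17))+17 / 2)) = 5632651 / 27378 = 205.74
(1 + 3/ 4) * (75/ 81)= 175/ 108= 1.62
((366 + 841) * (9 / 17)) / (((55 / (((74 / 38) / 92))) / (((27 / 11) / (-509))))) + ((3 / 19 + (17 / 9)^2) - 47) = -1886863980301 / 43601316660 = -43.28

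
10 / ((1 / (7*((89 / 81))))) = 6230 / 81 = 76.91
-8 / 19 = -0.42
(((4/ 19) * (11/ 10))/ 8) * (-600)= -330/ 19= -17.37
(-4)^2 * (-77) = -1232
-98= -98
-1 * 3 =-3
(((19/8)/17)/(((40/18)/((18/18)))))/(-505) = -171/1373600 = -0.00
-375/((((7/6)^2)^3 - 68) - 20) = 17496000/3988079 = 4.39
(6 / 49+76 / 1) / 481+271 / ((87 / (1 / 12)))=0.42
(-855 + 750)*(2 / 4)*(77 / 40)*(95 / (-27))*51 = 870485 / 48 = 18135.10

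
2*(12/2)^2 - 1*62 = 10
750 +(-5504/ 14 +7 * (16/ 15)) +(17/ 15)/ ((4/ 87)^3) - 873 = 74943553/ 6720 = 11152.31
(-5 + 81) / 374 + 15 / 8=3109 / 1496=2.08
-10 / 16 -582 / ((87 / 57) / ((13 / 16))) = -36011 / 116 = -310.44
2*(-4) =-8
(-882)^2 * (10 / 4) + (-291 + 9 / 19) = 36945870 / 19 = 1944519.47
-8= -8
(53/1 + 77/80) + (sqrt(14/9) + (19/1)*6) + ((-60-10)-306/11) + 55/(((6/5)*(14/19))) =133.59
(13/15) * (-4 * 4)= -208/15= -13.87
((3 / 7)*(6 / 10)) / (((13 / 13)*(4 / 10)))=9 / 14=0.64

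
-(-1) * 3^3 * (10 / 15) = 18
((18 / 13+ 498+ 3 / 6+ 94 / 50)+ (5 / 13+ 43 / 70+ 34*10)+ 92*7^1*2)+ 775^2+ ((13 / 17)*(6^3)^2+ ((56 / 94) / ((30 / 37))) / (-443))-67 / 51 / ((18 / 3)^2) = 55522825993385267 / 86967234900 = 638433.84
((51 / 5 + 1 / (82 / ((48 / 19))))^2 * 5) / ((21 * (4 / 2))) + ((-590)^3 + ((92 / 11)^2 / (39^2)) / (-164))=-1605622880446496241173 / 7817853713670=-205378987.54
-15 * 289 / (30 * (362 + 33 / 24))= -68 / 171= -0.40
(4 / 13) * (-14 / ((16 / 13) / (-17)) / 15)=119 / 30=3.97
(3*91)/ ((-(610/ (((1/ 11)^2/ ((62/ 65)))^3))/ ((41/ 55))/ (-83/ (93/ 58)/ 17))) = 98650979245/ 149301549440858936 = 0.00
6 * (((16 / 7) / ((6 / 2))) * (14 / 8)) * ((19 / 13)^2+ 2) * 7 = 39144 / 169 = 231.62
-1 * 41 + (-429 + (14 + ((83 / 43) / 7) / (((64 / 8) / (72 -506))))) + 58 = -412.96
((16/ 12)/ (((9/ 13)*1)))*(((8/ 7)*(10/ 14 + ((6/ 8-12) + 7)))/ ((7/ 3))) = -1144/ 343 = -3.34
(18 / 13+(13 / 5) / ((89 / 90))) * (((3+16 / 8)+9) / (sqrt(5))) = 65016 * sqrt(5) / 5785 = 25.13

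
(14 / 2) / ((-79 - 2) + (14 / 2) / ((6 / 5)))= -42 / 451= -0.09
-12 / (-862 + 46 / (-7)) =21 / 1520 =0.01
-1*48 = -48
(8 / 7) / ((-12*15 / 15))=-2 / 21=-0.10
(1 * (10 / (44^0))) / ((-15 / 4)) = -8 / 3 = -2.67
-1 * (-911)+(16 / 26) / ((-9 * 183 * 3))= 58516255 / 64233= 911.00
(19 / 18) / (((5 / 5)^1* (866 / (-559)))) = -10621 / 15588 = -0.68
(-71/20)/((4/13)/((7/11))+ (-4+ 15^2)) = -6461/403100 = -0.02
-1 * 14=-14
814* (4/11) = 296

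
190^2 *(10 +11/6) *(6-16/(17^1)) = 110213300/51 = 2161045.10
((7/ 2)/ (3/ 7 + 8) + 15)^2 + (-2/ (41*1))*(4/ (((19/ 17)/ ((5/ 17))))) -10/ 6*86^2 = -393383612503/ 32540388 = -12089.09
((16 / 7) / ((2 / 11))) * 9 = 792 / 7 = 113.14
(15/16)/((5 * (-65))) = -0.00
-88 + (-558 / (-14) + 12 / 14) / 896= -551651 / 6272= -87.95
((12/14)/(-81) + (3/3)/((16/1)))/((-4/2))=-157/6048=-0.03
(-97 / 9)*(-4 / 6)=194 / 27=7.19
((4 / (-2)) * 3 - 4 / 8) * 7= -91 / 2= -45.50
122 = 122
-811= -811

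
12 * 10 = 120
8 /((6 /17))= 68 /3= 22.67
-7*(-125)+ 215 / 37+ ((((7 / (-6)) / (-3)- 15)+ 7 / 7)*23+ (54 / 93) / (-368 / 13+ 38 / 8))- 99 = 11854829849 / 25291350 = 468.73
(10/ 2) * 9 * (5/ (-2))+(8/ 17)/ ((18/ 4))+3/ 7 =-239833/ 2142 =-111.97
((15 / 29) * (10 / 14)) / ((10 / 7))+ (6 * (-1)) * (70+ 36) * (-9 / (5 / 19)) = 6307923 / 290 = 21751.46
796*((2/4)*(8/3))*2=6368/3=2122.67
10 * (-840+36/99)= -92360/11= -8396.36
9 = 9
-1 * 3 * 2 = -6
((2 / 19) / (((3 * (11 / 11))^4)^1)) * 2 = 4 / 1539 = 0.00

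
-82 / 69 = -1.19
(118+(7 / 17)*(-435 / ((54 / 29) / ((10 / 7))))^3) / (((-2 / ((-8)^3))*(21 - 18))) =-2379274939980544 / 1821771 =-1306023062.16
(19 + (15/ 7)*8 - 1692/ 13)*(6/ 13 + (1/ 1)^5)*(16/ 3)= -2600720/ 3549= -732.80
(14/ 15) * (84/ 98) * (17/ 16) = 17/ 20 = 0.85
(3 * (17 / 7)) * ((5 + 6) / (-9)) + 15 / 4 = -433 / 84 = -5.15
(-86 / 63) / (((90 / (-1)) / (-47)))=-2021 / 2835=-0.71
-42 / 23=-1.83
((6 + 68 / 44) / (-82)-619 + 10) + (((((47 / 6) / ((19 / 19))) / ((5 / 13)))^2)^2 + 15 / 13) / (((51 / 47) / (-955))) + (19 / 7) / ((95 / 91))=-7335346139775514591 / 48440106000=-151431256.98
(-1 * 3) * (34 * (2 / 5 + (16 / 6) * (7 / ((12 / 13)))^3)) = -64075567 / 540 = -118658.46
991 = 991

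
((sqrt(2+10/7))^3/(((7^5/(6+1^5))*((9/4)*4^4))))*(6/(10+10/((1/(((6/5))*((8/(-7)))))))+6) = 19*sqrt(42)/6117748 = 0.00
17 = 17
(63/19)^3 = 250047/6859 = 36.46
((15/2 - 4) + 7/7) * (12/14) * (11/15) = 99/35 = 2.83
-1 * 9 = -9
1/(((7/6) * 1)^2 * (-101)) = -36/4949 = -0.01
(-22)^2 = 484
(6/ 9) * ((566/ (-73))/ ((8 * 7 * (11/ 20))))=-0.17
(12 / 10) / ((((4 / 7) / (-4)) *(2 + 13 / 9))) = -378 / 155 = -2.44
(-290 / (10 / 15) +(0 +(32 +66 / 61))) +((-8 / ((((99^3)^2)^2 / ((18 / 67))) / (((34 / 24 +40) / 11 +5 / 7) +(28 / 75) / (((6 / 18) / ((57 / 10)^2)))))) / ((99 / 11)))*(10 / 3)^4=-27243409832692233577694189590456457 / 67783497156839182944052695863457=-401.92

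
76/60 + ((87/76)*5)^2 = 2948119/86640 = 34.03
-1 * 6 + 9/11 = -5.18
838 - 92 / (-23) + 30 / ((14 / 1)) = 5909 / 7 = 844.14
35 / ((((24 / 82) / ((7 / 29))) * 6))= 10045 / 2088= 4.81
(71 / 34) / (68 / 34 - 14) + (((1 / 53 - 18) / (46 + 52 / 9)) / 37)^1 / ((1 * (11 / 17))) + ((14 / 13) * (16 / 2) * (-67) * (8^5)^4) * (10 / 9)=-59136779993177168344951080835391 / 79974396216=-739446407741006812641.56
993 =993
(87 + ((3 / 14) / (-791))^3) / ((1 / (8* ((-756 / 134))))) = -6380086545924894 / 1624801581893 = -3926.69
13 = 13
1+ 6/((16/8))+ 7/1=11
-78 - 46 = -124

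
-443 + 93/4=-1679/4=-419.75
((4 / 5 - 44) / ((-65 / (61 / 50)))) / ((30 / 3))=3294 / 40625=0.08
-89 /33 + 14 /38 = -1460 /627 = -2.33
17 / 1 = 17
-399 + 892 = 493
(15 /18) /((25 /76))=38 /15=2.53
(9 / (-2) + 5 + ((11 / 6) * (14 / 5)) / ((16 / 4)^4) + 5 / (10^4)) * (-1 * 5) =-49973 / 19200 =-2.60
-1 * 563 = -563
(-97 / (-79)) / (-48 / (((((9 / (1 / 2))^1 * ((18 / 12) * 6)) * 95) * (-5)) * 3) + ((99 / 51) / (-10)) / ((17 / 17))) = -126890550 / 20039377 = -6.33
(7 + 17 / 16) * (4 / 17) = 129 / 68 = 1.90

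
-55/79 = -0.70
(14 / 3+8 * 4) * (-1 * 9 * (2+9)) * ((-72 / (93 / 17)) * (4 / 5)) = 1184832 / 31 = 38220.39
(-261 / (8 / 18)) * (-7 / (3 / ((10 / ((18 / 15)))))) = 45675 / 4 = 11418.75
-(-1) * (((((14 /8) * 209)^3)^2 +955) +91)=9805414491408147825 /4096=2393900022316442.34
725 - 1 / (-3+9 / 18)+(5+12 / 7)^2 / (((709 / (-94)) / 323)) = -209342683 / 173705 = -1205.16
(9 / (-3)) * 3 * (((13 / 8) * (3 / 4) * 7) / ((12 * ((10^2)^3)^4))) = -819 / 128000000000000000000000000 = -0.00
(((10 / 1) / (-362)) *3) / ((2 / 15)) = -225 / 362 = -0.62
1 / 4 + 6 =25 / 4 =6.25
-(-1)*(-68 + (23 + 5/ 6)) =-265/ 6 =-44.17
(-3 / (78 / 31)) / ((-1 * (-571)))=-31 / 14846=-0.00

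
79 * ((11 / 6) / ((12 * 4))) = 869 / 288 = 3.02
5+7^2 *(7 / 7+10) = 544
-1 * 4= -4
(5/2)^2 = 25/4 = 6.25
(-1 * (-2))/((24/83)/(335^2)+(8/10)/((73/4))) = 679971275/14904356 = 45.62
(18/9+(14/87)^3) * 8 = 10558000/658503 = 16.03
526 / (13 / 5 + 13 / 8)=21040 / 169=124.50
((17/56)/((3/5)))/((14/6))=85/392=0.22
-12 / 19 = -0.63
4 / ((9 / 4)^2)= 0.79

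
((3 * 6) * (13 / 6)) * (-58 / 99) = -754 / 33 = -22.85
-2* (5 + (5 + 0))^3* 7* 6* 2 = -168000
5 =5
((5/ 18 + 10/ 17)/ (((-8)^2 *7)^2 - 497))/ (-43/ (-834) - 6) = -36835/ 50654573277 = -0.00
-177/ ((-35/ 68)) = 12036/ 35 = 343.89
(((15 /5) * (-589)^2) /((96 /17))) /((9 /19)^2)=2129054177 /2592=821394.36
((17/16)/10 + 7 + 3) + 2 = 1937/160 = 12.11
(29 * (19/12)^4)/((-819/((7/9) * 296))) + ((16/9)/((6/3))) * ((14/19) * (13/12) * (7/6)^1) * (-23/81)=-2669043859/51858144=-51.47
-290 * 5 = -1450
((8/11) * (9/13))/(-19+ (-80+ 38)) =-72/8723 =-0.01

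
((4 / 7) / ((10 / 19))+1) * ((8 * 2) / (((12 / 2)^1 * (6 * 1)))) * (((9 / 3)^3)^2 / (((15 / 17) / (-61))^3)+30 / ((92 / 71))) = -223286402.32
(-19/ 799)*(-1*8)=152/ 799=0.19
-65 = -65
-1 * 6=-6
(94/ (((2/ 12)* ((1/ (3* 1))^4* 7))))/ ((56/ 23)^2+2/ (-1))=12083418/ 7273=1661.41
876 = 876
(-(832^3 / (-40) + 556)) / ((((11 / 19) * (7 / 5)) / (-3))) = -4103345412 / 77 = -53290200.16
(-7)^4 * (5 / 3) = 12005 / 3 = 4001.67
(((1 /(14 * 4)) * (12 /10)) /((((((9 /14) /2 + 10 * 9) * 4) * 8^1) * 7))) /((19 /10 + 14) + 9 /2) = 1 /19260864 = 0.00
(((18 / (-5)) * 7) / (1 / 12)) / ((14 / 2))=-216 / 5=-43.20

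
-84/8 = -21/2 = -10.50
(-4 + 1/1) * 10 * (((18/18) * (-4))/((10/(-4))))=-48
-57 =-57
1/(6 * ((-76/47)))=-47/456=-0.10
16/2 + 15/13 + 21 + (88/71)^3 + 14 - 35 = 51450545/4652843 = 11.06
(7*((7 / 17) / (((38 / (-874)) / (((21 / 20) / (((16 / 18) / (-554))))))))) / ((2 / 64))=118003662 / 85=1388278.38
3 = 3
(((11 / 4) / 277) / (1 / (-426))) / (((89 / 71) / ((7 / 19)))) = -1164471 / 936814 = -1.24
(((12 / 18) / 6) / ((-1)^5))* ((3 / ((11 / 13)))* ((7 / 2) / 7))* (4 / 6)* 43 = -559 / 99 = -5.65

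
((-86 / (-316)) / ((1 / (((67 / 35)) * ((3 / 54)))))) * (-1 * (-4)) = 2881 / 24885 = 0.12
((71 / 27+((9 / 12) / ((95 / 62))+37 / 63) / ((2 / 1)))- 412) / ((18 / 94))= -1380028711 / 646380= -2135.01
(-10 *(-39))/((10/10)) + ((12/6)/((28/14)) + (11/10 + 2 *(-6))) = 3801/10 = 380.10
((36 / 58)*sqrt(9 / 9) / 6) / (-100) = -3 / 2900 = -0.00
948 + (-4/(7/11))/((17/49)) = 15808/17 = 929.88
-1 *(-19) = 19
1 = 1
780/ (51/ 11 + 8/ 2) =1716/ 19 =90.32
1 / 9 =0.11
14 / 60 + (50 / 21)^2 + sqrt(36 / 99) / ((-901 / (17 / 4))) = 5.90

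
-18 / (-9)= 2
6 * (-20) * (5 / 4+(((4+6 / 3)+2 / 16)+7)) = -1725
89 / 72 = 1.24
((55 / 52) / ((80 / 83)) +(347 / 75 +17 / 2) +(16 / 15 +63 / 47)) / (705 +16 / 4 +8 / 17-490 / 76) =15754561759 / 665969959200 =0.02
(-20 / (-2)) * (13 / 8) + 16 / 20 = 341 / 20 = 17.05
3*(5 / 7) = 2.14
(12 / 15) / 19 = 4 / 95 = 0.04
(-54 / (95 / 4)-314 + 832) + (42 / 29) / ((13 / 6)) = 18494678 / 35815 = 516.39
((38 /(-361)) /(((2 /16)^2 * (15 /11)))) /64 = -22 /285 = -0.08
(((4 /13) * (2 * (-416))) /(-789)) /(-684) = -64 /134919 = -0.00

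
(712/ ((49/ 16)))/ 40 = 1424/ 245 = 5.81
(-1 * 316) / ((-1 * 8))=79 / 2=39.50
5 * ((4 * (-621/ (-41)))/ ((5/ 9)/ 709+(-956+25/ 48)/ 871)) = -1104456150720/ 3996717761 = -276.34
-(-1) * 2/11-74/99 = -56/99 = -0.57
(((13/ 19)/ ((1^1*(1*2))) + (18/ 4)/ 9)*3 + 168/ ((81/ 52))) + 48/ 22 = 635176/ 5643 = 112.56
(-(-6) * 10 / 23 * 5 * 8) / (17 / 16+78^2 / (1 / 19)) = 0.00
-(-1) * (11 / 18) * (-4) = -22 / 9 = -2.44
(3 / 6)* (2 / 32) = 1 / 32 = 0.03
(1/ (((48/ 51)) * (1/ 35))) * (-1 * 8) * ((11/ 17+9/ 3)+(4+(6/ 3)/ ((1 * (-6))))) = -13055/ 6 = -2175.83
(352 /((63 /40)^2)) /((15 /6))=225280 /3969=56.76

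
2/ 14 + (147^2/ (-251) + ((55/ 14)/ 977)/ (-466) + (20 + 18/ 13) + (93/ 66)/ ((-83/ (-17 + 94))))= -113710499187269/ 1726249962892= -65.87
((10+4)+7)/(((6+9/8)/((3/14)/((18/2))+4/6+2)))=452/57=7.93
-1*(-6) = 6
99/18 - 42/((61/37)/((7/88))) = 9323/2684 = 3.47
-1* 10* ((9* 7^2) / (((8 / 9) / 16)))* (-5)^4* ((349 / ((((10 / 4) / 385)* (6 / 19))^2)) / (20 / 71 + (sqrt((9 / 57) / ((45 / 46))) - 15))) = 20757707078178262500* sqrt(13110) / 310995239 + 87072733951527338437500 / 310995239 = 287623273713905.46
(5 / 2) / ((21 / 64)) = 160 / 21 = 7.62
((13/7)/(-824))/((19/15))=-195/109592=-0.00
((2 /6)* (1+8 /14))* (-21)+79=68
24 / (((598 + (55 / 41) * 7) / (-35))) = -11480 / 8301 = -1.38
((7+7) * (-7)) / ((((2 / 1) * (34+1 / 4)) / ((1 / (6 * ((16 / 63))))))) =-1029 / 1096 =-0.94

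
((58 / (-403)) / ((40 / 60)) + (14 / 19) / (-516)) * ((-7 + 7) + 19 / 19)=-429295 / 1975506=-0.22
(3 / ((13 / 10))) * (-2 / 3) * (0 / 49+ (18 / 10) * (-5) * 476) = 85680 / 13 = 6590.77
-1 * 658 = -658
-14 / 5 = -2.80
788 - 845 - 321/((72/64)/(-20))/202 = -8711/303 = -28.75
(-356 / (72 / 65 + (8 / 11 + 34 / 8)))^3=-1055475345706496000 / 5270749309827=-200251.48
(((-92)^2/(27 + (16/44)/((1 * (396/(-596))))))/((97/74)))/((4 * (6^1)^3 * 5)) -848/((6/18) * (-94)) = 53426154971/1969966695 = 27.12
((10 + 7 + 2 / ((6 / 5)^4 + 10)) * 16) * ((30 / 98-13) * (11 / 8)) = -80568904 / 16807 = -4793.77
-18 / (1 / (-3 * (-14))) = -756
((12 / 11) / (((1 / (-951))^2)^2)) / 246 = 1635882337602 / 451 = 3627233564.53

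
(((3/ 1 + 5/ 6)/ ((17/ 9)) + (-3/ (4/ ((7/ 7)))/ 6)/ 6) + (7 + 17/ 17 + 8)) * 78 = 191035/ 136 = 1404.67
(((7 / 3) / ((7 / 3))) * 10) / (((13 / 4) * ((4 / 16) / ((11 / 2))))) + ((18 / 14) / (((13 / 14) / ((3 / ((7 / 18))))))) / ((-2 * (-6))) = 6241 / 91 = 68.58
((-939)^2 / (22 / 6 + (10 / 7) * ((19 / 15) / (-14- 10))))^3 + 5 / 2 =21939421485800361589347901 / 1482435250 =14799581624762607.06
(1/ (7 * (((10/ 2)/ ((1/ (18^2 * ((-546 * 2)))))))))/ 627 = -1/ 7764316560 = -0.00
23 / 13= 1.77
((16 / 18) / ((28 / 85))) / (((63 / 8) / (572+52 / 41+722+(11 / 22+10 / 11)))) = 795330040 / 1790019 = 444.31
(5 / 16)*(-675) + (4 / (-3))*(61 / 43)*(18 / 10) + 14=-689177 / 3440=-200.34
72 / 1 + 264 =336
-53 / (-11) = 53 / 11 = 4.82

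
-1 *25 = -25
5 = 5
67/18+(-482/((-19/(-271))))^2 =307117948099/6498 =47263457.69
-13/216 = -0.06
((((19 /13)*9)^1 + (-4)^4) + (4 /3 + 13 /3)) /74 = 5359 /1443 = 3.71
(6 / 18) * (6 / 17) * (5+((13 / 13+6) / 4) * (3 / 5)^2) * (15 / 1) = 1689 / 170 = 9.94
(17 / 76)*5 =85 / 76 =1.12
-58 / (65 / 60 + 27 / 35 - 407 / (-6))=-24360 / 29269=-0.83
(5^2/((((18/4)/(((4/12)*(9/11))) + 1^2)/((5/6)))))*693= 825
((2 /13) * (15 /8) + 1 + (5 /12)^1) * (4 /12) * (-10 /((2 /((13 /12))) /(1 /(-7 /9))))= 95 /24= 3.96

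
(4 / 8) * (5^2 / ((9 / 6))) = 25 / 3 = 8.33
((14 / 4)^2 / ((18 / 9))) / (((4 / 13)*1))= 637 / 32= 19.91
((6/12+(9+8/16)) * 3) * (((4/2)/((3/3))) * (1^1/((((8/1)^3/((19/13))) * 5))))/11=57/18304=0.00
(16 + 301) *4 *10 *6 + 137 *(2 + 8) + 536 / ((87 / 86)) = 6784246 / 87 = 77979.84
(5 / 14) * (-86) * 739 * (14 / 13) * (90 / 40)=-1429965 / 26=-54998.65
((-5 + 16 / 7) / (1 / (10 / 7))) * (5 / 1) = -950 / 49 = -19.39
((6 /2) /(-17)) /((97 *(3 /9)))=-9 /1649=-0.01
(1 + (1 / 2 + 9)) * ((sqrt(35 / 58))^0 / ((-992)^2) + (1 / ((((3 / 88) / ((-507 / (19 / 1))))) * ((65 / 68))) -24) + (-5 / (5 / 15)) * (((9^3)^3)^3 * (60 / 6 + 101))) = -190076417106790133505500950946916459573 / 186972160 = -1016602777155647843537246000000.00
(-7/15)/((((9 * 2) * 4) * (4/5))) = -7/864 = -0.01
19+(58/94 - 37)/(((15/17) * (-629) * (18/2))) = 99161/5217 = 19.01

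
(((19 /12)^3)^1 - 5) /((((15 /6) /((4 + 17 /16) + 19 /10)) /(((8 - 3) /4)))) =-992017 /276480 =-3.59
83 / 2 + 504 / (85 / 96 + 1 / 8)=104819 / 194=540.30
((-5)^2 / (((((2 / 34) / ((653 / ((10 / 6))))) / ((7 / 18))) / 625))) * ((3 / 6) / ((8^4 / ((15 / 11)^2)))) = 18212578125 / 1982464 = 9186.84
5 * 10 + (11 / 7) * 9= 449 / 7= 64.14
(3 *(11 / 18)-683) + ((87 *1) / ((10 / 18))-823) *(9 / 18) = -30431 / 30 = -1014.37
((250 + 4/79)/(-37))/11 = -19754/32153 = -0.61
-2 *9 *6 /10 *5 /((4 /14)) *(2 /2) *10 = -1890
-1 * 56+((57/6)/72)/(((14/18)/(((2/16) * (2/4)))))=-100333/1792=-55.99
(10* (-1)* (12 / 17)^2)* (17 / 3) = -480 / 17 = -28.24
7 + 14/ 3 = 35/ 3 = 11.67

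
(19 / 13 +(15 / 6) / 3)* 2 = 179 / 39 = 4.59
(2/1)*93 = 186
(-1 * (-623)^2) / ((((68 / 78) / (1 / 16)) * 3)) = -5045677 / 544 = -9275.14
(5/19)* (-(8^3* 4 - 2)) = -10230/19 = -538.42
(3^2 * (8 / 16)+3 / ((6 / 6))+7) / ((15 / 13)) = 377 / 30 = 12.57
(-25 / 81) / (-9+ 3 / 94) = 2350 / 68283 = 0.03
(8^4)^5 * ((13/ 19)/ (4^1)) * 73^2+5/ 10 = 39935471537324268978195/ 38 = 1050933461508533394163.03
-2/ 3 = -0.67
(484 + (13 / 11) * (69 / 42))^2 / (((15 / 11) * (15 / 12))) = 74670363 / 539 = 138535.00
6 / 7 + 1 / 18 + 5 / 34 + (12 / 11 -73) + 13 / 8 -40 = -10294175 / 94248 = -109.22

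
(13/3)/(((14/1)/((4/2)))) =0.62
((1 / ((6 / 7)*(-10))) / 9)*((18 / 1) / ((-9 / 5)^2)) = -35 / 486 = -0.07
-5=-5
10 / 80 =1 / 8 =0.12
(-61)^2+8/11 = 3721.73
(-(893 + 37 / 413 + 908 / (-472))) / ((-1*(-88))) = -736103 / 72688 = -10.13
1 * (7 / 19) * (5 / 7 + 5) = 40 / 19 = 2.11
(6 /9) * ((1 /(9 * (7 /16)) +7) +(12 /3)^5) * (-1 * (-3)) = 129938 /63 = 2062.51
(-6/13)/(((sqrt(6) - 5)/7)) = 42 *sqrt(6)/247+210/247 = 1.27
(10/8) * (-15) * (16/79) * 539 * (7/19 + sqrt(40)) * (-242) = 273919800/1501 + 78262800 * sqrt(10)/79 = 3315259.94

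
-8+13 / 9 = -59 / 9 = -6.56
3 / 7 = 0.43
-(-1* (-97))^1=-97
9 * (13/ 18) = 13/ 2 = 6.50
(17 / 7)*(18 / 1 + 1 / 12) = 527 / 12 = 43.92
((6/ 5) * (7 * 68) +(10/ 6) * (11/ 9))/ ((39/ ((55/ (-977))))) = -851257/ 1028781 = -0.83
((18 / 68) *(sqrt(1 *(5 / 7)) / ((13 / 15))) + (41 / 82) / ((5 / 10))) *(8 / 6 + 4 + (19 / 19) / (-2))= 1305 *sqrt(35) / 6188 + 29 / 6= 6.08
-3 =-3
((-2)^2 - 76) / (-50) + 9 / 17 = 837 / 425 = 1.97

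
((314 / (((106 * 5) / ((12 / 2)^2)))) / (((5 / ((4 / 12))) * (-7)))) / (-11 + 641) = -0.00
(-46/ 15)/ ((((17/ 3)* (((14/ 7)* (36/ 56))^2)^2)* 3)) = -110446/ 1673055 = -0.07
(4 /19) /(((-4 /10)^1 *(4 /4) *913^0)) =-10 /19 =-0.53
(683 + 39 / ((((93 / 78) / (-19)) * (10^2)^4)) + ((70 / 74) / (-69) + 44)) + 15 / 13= 37457676330290363 / 51442950000000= 728.14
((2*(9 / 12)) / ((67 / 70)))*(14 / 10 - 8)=-10.34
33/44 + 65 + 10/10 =267/4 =66.75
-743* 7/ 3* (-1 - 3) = 20804/ 3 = 6934.67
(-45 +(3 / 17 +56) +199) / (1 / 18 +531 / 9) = 64314 / 18071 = 3.56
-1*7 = -7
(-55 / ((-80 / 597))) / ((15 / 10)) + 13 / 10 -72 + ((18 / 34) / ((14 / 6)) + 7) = 210.15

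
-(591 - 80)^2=-261121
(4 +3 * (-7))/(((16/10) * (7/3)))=-255/56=-4.55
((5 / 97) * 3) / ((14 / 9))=135 / 1358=0.10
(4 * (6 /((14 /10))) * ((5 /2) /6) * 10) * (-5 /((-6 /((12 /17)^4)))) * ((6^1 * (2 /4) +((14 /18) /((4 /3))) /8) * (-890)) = -23629500000 /584647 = -40416.70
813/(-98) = -813/98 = -8.30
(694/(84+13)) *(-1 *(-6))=4164/97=42.93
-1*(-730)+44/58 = 21192/29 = 730.76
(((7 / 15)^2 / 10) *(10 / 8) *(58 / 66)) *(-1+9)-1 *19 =-139654 / 7425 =-18.81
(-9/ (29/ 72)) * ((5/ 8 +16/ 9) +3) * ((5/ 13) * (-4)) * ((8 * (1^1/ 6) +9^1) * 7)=5064780/ 377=13434.43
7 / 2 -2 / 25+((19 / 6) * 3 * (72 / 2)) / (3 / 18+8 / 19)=1960857 / 3350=585.33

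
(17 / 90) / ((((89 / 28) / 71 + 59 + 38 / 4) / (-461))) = -7789978 / 6132015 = -1.27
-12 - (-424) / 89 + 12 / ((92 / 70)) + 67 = 141027 / 2047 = 68.89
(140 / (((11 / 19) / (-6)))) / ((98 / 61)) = -69540 / 77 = -903.12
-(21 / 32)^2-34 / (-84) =-0.03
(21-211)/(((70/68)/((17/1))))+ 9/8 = -175649/56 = -3136.59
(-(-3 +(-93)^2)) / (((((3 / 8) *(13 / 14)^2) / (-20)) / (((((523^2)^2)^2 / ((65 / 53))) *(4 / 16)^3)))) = 83793326682969208972506803348 / 2197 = 38139884698666003173648980.00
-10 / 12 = -5 / 6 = -0.83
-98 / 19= -5.16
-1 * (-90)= 90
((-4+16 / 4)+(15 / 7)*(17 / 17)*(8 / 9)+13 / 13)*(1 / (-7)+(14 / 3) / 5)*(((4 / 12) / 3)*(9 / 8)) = 5063 / 17640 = 0.29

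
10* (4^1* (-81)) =-3240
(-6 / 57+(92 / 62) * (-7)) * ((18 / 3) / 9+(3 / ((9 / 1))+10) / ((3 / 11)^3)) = -85108900 / 15903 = -5351.75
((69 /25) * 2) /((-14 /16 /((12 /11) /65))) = -13248 /125125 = -0.11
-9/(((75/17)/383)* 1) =-19533/25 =-781.32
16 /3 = 5.33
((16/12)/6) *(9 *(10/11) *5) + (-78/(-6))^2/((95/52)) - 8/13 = 1371824/13585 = 100.98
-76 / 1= -76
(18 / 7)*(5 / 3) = 30 / 7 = 4.29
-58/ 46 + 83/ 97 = -904/ 2231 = -0.41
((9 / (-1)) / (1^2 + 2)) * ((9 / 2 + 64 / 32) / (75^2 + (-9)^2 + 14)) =-3 / 880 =-0.00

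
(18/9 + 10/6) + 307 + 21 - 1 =992/3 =330.67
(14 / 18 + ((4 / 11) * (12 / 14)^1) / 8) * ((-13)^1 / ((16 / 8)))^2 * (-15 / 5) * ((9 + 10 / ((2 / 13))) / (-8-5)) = 136123 / 231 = 589.28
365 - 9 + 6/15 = 1782/5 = 356.40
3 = 3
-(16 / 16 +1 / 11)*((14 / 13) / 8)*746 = -15666 / 143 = -109.55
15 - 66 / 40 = 267 / 20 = 13.35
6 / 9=0.67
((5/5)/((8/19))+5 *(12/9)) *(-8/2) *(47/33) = -10199/198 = -51.51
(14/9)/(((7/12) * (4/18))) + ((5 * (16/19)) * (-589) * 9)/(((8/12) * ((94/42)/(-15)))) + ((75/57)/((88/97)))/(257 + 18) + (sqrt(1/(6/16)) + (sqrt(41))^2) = 2 * sqrt(6)/3 + 194011529431/864424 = 224441.87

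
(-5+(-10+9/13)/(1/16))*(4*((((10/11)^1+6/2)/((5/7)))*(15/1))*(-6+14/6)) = 2409204/13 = 185323.38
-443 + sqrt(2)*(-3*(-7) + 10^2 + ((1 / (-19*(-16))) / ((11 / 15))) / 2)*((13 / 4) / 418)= -443 + 10520419*sqrt(2) / 11182336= -441.67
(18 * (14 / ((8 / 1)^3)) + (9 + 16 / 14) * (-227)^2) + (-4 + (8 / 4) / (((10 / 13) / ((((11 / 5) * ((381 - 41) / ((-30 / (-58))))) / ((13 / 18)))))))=11823926417 / 22400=527853.86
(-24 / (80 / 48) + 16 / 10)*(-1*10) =128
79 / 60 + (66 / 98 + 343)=1014271 / 2940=344.99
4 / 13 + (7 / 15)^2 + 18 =54187 / 2925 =18.53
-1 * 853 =-853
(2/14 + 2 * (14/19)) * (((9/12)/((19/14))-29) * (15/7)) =-3486225/35378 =-98.54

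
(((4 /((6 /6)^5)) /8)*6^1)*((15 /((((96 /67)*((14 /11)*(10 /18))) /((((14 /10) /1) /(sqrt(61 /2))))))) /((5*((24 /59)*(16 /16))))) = 391347*sqrt(122) /780800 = 5.54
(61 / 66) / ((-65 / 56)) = -1708 / 2145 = -0.80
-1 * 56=-56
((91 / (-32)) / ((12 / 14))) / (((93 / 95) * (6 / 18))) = -60515 / 5952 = -10.17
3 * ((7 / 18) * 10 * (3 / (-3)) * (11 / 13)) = -385 / 39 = -9.87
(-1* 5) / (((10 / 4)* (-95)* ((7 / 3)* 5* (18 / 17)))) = 17 / 9975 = 0.00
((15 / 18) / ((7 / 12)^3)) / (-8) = -180 / 343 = -0.52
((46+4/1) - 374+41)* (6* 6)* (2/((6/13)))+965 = -43183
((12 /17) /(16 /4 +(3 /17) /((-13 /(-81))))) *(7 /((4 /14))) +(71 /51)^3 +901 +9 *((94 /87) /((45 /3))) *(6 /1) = 403009032352 /442391085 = 910.98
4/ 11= 0.36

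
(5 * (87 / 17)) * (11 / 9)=1595 / 51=31.27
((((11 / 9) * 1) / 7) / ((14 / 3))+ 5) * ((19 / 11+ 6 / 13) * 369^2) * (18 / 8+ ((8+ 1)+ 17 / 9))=100521004497 / 5096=19725471.84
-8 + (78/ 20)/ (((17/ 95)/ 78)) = 28763/ 17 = 1691.94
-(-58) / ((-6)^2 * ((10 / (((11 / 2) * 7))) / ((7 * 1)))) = 15631 / 360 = 43.42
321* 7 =2247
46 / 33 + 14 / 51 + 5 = 1247 / 187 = 6.67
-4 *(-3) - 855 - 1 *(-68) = -775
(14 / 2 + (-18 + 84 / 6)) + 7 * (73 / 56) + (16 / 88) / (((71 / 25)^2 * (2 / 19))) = 5473747 / 443608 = 12.34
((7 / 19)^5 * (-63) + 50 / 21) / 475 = 101569289 / 24699087525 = 0.00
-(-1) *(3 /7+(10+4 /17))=1269 /119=10.66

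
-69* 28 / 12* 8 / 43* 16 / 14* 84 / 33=-41216 / 473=-87.14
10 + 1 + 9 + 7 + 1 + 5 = 33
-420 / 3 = -140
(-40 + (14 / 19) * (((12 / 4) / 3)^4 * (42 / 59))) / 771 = -44252 / 864291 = -0.05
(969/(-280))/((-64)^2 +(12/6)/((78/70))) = -37791/44747920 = -0.00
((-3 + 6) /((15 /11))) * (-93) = -1023 /5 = -204.60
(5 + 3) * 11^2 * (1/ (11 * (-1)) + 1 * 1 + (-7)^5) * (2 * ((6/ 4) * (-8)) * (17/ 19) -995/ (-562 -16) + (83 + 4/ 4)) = -5739202670212/ 5491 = -1045201724.68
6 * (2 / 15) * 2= 8 / 5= 1.60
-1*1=-1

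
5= 5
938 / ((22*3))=469 / 33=14.21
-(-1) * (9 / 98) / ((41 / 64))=288 / 2009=0.14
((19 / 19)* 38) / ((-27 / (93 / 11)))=-1178 / 99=-11.90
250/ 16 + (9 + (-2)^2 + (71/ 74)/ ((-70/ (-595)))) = 10887/ 296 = 36.78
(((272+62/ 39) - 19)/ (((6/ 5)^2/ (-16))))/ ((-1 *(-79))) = -992900/ 27729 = -35.81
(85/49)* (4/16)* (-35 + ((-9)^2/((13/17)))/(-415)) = -1616717/105742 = -15.29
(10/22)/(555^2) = 1/677655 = 0.00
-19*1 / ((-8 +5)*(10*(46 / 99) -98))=-627 / 9242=-0.07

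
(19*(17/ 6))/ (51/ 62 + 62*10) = 10013/ 115473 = 0.09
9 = 9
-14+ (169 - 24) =131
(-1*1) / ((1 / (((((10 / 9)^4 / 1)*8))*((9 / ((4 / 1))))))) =-20000 / 729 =-27.43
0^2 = 0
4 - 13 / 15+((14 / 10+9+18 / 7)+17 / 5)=2048 / 105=19.50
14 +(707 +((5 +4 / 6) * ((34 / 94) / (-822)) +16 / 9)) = 83771101 / 115902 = 722.78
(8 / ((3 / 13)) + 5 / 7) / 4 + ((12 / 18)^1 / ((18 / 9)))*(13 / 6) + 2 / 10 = 12307 / 1260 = 9.77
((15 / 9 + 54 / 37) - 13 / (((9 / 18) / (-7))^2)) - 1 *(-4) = -282037 / 111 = -2540.87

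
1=1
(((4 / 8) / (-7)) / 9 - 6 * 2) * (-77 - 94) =28747 / 14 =2053.36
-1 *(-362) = 362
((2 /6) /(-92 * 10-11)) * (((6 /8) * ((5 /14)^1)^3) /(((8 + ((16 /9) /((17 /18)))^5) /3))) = -177482125 /152984479966976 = -0.00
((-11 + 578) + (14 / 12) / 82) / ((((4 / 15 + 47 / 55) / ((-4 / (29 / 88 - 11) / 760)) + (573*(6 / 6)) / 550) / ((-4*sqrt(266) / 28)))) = -120555325*sqrt(266) / 3384650163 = -0.58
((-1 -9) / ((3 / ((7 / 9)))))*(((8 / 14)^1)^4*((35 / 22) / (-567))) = 6400 / 8251551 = 0.00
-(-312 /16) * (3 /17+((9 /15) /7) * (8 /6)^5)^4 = 5861572384680710893 /3596803228467933750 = 1.63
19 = 19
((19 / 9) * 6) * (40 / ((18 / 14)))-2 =10586 / 27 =392.07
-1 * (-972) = 972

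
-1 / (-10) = 1 / 10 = 0.10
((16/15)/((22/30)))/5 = 16/55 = 0.29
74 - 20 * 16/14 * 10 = -1082/7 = -154.57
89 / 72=1.24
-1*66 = -66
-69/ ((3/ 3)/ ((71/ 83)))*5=-295.12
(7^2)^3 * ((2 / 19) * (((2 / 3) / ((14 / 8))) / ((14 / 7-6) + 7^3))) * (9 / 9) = 268912 / 19323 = 13.92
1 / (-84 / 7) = -1 / 12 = -0.08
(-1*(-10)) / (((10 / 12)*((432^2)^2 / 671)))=671 / 2902376448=0.00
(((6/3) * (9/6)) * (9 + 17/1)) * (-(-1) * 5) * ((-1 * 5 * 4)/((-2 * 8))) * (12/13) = 450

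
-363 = -363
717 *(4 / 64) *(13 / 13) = 717 / 16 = 44.81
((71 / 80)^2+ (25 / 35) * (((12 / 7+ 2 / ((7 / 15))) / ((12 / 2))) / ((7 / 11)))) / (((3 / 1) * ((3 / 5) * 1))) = 1.06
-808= -808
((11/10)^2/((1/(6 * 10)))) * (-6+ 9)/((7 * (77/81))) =8019/245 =32.73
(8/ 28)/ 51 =2/ 357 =0.01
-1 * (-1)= 1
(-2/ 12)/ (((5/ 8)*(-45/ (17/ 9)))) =68/ 6075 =0.01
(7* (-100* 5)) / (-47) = 3500 / 47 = 74.47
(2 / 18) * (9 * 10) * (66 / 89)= 660 / 89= 7.42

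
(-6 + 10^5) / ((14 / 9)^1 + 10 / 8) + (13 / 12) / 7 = 302383169 / 8484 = 35641.58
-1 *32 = -32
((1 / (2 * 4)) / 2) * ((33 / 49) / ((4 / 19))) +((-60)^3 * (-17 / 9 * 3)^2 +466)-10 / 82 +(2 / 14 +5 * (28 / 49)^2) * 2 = -891742752981 / 128576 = -6935530.37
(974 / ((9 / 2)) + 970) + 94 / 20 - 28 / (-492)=4395533 / 3690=1191.20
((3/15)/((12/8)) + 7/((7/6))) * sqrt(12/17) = 184 * sqrt(51)/255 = 5.15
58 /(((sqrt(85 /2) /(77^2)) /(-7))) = -2407174 * sqrt(170) /85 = -369243.64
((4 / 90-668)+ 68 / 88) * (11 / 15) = -489.27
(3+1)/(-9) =-4/9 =-0.44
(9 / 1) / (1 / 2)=18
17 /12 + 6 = 89 /12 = 7.42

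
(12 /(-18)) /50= -1 /75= -0.01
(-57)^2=3249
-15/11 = -1.36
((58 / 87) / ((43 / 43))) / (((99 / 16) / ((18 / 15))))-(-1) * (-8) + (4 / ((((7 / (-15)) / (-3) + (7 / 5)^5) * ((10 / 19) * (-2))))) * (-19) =398793727 / 77040810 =5.18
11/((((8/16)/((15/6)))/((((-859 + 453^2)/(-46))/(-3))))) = 5619625/69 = 81443.84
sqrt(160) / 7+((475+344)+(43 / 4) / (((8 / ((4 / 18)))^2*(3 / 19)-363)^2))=4*sqrt(10) / 7+29661184879 / 36216324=820.81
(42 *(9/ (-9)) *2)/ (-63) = 4/ 3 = 1.33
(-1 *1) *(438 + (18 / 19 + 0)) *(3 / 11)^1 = -25020 / 209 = -119.71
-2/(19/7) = -14/19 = -0.74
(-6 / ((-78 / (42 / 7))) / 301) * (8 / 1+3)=66 / 3913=0.02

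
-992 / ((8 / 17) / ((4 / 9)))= -8432 / 9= -936.89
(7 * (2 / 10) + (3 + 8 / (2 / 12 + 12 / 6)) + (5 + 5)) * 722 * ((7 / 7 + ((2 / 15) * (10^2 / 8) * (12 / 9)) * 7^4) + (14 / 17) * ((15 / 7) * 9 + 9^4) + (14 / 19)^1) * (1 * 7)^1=3260451241936 / 3315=983544869.36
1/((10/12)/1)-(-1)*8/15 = 26/15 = 1.73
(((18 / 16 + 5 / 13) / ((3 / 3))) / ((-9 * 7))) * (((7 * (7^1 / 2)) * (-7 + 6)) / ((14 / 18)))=157 / 208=0.75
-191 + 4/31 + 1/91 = -538416/2821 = -190.86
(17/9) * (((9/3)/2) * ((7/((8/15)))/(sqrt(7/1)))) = 85 * sqrt(7)/16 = 14.06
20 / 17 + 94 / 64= 1439 / 544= 2.65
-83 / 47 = -1.77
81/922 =0.09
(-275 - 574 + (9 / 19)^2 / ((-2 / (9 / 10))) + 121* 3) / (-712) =3509649 / 5140640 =0.68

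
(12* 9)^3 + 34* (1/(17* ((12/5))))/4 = 30233093/24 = 1259712.21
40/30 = 4/3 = 1.33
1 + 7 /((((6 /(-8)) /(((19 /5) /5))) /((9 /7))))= -203 /25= -8.12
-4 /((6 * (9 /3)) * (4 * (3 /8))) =-4 /27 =-0.15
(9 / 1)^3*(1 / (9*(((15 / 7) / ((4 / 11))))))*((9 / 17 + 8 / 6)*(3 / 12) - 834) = -10712583 / 935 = -11457.31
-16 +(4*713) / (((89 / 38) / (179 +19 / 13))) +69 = 254311417 / 1157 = 219802.43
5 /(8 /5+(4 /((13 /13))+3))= 25 /43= 0.58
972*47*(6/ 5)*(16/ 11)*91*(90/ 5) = 7183717632/ 55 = 130613047.85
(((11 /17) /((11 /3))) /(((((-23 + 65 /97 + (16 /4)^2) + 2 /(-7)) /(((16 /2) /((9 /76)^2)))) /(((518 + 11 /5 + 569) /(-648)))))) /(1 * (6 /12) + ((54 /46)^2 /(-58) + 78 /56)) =2293645555402208 /167606583163695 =13.68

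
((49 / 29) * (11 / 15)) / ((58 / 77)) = 41503 / 25230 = 1.64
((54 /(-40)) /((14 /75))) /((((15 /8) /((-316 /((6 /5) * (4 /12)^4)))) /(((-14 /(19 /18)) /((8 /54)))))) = -139946130 /19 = -7365585.79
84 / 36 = 7 / 3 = 2.33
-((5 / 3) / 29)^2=-25 / 7569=-0.00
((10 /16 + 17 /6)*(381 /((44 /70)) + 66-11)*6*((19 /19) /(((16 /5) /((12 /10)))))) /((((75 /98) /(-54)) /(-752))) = 15013415907 /55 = 272971198.31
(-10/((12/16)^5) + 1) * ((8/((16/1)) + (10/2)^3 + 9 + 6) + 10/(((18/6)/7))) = -9827051/1458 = -6740.09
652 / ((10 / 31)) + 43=10321 / 5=2064.20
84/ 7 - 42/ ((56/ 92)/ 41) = -2817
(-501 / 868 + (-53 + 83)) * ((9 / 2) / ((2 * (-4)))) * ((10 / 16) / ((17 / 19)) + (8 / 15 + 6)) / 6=-376776867 / 18887680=-19.95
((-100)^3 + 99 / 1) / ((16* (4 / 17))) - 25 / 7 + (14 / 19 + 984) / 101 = -228333080581 / 859712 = -265592.52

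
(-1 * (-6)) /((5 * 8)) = 3 /20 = 0.15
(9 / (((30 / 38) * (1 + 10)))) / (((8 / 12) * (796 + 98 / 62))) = 5301 / 2719750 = 0.00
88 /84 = 22 /21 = 1.05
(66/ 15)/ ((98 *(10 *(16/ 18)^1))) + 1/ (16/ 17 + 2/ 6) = 201207/ 254800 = 0.79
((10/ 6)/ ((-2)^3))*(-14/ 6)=35/ 72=0.49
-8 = -8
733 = 733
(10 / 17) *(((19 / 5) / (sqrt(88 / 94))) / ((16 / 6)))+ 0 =57 *sqrt(517) / 1496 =0.87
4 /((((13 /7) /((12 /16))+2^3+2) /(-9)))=-378 /131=-2.89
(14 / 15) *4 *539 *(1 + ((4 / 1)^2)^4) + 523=1978176653 / 15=131878443.53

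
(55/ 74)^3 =166375/ 405224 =0.41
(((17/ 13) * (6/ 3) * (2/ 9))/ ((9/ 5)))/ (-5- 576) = -340/ 611793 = -0.00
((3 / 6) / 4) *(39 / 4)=39 / 32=1.22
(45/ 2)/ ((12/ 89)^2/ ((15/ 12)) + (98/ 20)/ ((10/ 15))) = 1188150/ 388897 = 3.06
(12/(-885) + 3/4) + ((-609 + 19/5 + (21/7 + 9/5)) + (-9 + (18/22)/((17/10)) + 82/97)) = -12999451477/21404020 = -607.34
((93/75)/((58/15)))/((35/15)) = 279/2030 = 0.14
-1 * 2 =-2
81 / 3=27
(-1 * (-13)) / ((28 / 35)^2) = 325 / 16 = 20.31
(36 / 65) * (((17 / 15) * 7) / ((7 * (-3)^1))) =-0.21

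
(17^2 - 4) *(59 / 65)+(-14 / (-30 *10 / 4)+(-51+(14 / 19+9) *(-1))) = 3670583 / 18525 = 198.14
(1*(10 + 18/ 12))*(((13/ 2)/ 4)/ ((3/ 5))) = 1495/ 48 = 31.15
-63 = -63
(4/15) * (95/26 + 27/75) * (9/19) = 15654/30875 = 0.51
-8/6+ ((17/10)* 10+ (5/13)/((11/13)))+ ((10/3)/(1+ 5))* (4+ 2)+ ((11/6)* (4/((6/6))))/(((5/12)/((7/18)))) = 13018/495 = 26.30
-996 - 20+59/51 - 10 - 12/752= -9826349/9588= -1024.86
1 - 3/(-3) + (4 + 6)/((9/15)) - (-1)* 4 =68/3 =22.67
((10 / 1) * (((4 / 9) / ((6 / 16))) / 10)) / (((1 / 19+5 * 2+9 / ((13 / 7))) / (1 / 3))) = 247 / 9315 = 0.03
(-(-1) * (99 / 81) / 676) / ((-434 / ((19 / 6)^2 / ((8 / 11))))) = -43681 / 760451328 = -0.00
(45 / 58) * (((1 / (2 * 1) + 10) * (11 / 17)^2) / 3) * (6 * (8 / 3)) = 152460 / 8381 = 18.19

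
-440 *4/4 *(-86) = 37840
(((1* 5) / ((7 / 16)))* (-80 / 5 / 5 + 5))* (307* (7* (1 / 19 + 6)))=5083920 / 19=267574.74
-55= -55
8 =8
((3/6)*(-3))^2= 2.25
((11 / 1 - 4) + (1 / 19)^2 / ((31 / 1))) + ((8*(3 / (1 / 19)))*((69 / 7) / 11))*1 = 358145650 / 861707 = 415.62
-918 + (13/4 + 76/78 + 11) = -140833/156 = -902.78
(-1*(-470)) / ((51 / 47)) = 22090 / 51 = 433.14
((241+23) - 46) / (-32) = -109 / 16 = -6.81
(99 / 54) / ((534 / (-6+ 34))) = 77 / 801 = 0.10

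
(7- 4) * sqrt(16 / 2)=8.49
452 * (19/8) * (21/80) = 45087/160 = 281.79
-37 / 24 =-1.54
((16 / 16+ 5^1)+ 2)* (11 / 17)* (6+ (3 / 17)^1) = 31.97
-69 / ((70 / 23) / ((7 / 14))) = -1587 / 140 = -11.34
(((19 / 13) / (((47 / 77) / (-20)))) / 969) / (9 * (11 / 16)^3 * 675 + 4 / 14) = -44154880 / 1763992020687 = -0.00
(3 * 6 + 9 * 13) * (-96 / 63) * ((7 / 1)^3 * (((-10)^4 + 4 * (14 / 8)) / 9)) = -78454880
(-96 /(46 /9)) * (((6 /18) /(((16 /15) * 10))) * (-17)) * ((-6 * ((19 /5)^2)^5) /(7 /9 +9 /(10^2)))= -43314523.98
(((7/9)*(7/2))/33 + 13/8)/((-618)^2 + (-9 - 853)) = 4057/905403312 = 0.00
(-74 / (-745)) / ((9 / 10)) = 148 / 1341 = 0.11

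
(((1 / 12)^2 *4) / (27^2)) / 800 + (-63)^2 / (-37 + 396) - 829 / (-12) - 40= 302539082759 / 7537276800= 40.14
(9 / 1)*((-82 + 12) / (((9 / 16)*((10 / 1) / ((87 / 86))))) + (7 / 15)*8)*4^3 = -1096704 / 215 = -5100.95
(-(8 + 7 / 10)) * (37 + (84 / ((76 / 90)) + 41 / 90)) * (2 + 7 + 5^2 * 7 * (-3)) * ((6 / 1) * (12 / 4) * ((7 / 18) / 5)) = 2043886621 / 2375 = 860583.84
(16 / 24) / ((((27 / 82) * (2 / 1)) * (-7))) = -82 / 567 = -0.14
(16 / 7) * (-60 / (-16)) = 60 / 7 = 8.57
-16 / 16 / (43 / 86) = -2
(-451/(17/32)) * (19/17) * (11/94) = -1508144/13583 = -111.03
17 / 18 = 0.94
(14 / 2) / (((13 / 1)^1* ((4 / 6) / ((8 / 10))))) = 42 / 65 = 0.65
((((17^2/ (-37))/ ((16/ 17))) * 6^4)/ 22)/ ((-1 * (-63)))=-44217/ 5698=-7.76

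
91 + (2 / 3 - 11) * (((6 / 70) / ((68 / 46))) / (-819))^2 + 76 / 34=29520303387101 / 316621550700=93.24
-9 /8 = -1.12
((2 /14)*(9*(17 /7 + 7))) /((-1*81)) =-22 /147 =-0.15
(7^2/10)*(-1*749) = -36701/10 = -3670.10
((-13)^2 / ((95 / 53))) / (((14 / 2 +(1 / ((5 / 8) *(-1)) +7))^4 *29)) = 1119625 / 8141761136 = 0.00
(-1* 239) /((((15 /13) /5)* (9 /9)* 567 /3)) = -3107 /567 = -5.48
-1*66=-66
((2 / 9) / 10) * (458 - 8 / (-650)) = 49618 / 4875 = 10.18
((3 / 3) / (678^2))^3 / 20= 1 / 1942710819394510080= 0.00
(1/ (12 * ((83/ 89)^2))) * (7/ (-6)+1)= -7921/ 496008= -0.02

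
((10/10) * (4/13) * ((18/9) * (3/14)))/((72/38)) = 0.07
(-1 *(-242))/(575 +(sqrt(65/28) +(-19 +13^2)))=982520/2943487 - 484 *sqrt(455)/14717435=0.33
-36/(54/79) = -158/3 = -52.67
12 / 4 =3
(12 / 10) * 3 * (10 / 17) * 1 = 36 / 17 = 2.12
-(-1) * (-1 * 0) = 0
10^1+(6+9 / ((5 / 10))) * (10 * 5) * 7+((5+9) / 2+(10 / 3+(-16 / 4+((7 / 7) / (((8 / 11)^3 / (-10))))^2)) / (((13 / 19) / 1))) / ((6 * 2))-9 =8483.81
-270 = -270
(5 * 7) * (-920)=-32200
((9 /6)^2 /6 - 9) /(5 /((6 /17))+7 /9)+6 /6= 455 /1076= 0.42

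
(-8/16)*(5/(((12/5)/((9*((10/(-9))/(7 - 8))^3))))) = -3125/243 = -12.86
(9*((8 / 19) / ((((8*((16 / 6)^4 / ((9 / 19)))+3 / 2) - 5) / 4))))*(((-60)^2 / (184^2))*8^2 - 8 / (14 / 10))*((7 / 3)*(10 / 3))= 1884902400 / 12464054131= 0.15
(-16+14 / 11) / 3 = -54 / 11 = -4.91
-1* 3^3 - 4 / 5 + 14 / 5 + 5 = -20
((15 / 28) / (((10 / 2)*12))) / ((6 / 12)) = 1 / 56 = 0.02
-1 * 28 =-28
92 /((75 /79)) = 7268 /75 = 96.91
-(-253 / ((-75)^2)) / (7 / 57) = 0.37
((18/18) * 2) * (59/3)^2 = 6962/9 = 773.56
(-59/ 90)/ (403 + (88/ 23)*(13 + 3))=-1357/ 960930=-0.00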